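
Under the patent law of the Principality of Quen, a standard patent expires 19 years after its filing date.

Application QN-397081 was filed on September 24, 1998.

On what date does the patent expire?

2017-09-24

Filing date + 19 years → 24 September 2017.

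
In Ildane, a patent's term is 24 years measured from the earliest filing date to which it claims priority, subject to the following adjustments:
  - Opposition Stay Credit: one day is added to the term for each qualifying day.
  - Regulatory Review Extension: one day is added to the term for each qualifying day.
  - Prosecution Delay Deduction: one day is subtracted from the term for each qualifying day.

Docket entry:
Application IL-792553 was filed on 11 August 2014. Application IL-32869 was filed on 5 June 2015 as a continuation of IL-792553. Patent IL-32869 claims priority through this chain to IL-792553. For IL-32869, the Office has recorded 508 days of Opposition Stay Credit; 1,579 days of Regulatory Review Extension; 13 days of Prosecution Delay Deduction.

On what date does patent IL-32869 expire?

Earliest priority filing: 11 August 2014.
Base term: 11 August 2014 + 24 years → 11 August 2038.
Opposition Stay Credit: +508 days → 1 January 2040.
Regulatory Review Extension: +1579 days → 28 April 2044.
Prosecution Delay Deduction: −13 days → 15 April 2044.

April 15, 2044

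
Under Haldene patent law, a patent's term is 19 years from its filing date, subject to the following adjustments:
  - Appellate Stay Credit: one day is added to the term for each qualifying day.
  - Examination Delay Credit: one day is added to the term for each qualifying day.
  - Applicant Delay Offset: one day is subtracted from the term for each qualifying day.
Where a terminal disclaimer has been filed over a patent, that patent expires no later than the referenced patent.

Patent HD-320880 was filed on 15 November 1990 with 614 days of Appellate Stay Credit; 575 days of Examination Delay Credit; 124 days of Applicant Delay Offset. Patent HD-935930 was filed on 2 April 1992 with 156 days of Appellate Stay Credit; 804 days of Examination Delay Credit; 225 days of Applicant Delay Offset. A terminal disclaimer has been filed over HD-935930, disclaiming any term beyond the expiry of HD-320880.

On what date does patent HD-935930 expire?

Natural term of HD-935930:
  Base: filing + 19 years → 2 April 2011.
  Appellate Stay Credit: +156 days → 5 September 2011.
  Examination Delay Credit: +804 days → 17 November 2013.
  Applicant Delay Offset: −225 days → 6 April 2013.
Expiry of referenced patent HD-320880:
  Base: filing + 19 years → 15 November 2009.
  Appellate Stay Credit: +614 days → 22 July 2011.
  Examination Delay Credit: +575 days → 16 February 2013.
  Applicant Delay Offset: −124 days → 15 October 2012.
Terminal disclaimer: HD-935930 expires on the earlier of 6 April 2013 and 15 October 2012.

2012-10-15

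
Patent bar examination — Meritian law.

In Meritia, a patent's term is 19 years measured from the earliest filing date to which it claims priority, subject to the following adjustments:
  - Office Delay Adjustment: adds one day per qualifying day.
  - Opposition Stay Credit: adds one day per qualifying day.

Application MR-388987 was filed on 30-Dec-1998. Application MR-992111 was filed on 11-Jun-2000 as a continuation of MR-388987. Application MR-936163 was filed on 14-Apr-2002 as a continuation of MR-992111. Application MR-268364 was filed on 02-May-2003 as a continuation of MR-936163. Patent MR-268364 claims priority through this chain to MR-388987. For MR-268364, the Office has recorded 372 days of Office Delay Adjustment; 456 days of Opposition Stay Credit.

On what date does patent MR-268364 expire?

2020-04-06

Earliest priority filing: 30 December 1998.
Base term: 30 December 1998 + 19 years → 30 December 2017.
Office Delay Adjustment: +372 days → 6 January 2019.
Opposition Stay Credit: +456 days → 6 April 2020.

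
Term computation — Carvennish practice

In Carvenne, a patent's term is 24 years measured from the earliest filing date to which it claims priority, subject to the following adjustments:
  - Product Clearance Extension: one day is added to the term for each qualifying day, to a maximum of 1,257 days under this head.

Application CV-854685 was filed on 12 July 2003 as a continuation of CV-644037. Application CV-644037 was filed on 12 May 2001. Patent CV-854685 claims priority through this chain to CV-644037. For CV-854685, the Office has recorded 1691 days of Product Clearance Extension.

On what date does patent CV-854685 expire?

2028-10-20

Earliest priority filing: 12 May 2001.
Base term: 12 May 2001 + 24 years → 12 May 2025.
Product Clearance Extension: 1691 days claimed exceeds the 1257-day cap, so +1257 days → 20 October 2028.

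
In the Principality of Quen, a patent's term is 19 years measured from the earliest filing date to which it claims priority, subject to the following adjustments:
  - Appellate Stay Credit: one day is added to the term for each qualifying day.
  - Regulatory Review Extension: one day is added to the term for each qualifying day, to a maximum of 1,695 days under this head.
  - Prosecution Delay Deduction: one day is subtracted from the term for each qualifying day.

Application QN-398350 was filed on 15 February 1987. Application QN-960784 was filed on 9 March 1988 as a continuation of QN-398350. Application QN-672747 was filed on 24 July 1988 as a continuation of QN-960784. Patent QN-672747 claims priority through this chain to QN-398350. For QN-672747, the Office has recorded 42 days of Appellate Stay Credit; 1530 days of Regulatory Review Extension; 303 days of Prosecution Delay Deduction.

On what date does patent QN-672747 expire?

Earliest priority filing: 15 February 1987.
Base term: 15 February 1987 + 19 years → 15 February 2006.
Appellate Stay Credit: +42 days → 29 March 2006.
Regulatory Review Extension: 1530 days (within the 1695-day cap) → +1530 days → 6 June 2010.
Prosecution Delay Deduction: −303 days → 7 August 2009.

2009-08-07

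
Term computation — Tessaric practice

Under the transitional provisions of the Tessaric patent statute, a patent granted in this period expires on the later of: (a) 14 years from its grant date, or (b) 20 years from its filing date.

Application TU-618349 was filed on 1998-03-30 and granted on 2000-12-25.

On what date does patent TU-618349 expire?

March 30, 2018

(a) grant + 14 years → 25 December 2014.
(b) filing + 20 years → 30 March 2018.
Later of the two: 30 March 2018.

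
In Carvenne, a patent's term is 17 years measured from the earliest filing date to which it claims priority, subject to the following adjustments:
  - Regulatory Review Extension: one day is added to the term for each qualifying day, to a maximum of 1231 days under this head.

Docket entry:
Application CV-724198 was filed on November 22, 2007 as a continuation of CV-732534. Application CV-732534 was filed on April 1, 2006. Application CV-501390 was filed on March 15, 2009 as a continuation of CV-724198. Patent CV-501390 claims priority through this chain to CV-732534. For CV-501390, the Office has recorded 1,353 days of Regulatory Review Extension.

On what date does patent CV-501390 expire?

2026-08-14

Earliest priority filing: 1 April 2006.
Base term: 1 April 2006 + 17 years → 1 April 2023.
Regulatory Review Extension: 1353 days claimed exceeds the 1231-day cap, so +1231 days → 14 August 2026.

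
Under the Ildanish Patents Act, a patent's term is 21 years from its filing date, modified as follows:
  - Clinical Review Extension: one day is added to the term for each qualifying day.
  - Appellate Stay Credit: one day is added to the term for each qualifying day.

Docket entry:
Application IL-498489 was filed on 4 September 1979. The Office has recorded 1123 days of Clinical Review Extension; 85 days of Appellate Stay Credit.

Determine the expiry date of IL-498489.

2003-12-26

Base term: filing date + 21 years → 4 September 2000.
Clinical Review Extension: +1123 days → 2 October 2003.
Appellate Stay Credit: +85 days → 26 December 2003.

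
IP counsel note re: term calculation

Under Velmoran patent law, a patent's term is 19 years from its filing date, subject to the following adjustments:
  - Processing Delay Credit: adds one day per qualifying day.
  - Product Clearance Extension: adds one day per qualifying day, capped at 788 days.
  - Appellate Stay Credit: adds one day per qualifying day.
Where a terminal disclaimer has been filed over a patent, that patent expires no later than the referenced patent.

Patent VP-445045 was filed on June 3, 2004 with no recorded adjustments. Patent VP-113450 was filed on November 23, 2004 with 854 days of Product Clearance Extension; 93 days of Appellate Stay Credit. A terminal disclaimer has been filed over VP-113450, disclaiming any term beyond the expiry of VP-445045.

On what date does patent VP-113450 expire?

Natural term of VP-113450:
  Base: filing + 19 years → 23 November 2023.
  Product Clearance Extension: 854 days claimed exceeds the 788-day cap, so +788 days → 19 January 2026.
  Appellate Stay Credit: +93 days → 22 April 2026.
Expiry of referenced patent VP-445045:
  Base: filing + 19 years → 3 June 2023.
Terminal disclaimer: VP-113450 expires on the earlier of 22 April 2026 and 3 June 2023.

2023-06-03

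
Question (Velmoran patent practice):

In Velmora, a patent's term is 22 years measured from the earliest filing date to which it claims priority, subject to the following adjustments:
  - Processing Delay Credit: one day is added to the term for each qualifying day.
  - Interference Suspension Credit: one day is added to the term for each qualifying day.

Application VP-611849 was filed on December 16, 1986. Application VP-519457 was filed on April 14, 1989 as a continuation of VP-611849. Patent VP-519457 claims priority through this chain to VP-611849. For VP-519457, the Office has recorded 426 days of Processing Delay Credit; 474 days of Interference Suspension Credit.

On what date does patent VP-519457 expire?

June 4, 2011

Earliest priority filing: 16 December 1986.
Base term: 16 December 1986 + 22 years → 16 December 2008.
Processing Delay Credit: +426 days → 15 February 2010.
Interference Suspension Credit: +474 days → 4 June 2011.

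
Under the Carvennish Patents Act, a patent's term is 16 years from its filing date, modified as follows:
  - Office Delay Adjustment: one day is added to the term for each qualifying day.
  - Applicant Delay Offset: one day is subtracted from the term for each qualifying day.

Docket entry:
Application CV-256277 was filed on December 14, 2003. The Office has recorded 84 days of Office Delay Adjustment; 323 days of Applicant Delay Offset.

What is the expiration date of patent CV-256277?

Base term: filing date + 16 years → 14 December 2019.
Office Delay Adjustment: +84 days → 7 March 2020.
Applicant Delay Offset: −323 days → 19 April 2019.

2019-04-19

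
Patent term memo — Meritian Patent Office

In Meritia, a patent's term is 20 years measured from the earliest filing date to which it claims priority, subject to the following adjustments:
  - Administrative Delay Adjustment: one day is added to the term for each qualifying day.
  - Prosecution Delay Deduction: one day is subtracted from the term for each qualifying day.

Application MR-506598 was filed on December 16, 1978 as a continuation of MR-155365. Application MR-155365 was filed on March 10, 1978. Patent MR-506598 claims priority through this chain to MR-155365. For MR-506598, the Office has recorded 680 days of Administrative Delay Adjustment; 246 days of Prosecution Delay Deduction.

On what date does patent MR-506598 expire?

Earliest priority filing: 10 March 1978.
Base term: 10 March 1978 + 20 years → 10 March 1998.
Administrative Delay Adjustment: +680 days → 19 January 2000.
Prosecution Delay Deduction: −246 days → 18 May 1999.

1999-05-18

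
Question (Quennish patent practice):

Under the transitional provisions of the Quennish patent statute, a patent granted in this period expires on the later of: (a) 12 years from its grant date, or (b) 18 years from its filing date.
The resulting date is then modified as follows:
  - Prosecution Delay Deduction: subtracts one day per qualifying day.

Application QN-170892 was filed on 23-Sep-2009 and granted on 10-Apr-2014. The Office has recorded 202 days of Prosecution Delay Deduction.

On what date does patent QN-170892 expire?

(a) grant + 12 years → 10 April 2026.
(b) filing + 18 years → 23 September 2027.
Later of the two: 23 September 2027.
Prosecution Delay Deduction: −202 days → 5 March 2027.

March 5, 2027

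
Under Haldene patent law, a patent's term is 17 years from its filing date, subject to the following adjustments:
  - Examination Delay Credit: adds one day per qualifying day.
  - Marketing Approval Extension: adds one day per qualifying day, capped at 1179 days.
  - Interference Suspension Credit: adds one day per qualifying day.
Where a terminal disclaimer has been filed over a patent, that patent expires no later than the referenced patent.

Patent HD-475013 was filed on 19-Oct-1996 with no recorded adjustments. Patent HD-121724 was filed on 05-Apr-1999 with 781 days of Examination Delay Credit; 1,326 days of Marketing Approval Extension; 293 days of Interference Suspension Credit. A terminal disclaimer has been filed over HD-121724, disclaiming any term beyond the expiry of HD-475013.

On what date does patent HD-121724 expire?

2013-10-19

Natural term of HD-121724:
  Base: filing + 17 years → 5 April 2016.
  Examination Delay Credit: +781 days → 26 May 2018.
  Marketing Approval Extension: 1326 days claimed exceeds the 1179-day cap, so +1179 days → 17 August 2021.
  Interference Suspension Credit: +293 days → 6 June 2022.
Expiry of referenced patent HD-475013:
  Base: filing + 17 years → 19 October 2013.
Terminal disclaimer: HD-121724 expires on the earlier of 6 June 2022 and 19 October 2013.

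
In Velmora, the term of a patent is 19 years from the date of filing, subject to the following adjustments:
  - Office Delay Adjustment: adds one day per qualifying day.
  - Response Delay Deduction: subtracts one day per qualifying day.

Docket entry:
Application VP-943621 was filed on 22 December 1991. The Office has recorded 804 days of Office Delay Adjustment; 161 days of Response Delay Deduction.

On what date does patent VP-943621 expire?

September 25, 2012

Base term: filing date + 19 years → 22 December 2010.
Office Delay Adjustment: +804 days → 5 March 2013.
Response Delay Deduction: −161 days → 25 September 2012.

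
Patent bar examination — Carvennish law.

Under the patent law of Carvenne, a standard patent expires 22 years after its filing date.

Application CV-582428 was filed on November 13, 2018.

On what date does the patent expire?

2040-11-13

Filing date + 22 years → 13 November 2040.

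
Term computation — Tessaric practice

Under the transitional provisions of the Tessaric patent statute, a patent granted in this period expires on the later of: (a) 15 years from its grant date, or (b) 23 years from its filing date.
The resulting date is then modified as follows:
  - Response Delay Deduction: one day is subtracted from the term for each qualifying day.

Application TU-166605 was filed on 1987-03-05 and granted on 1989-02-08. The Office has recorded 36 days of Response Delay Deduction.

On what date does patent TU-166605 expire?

(a) grant + 15 years → 8 February 2004.
(b) filing + 23 years → 5 March 2010.
Later of the two: 5 March 2010.
Response Delay Deduction: −36 days → 28 January 2010.

January 28, 2010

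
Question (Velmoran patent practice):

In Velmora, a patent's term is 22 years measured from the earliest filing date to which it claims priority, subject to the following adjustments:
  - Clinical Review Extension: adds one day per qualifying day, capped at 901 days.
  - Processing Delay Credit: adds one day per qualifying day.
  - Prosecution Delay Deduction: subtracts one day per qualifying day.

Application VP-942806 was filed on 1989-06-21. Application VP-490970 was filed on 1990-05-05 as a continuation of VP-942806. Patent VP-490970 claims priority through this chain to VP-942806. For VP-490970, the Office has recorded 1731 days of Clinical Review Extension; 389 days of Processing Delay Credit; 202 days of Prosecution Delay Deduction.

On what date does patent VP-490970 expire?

Earliest priority filing: 21 June 1989.
Base term: 21 June 1989 + 22 years → 21 June 2011.
Clinical Review Extension: 1731 days claimed exceeds the 901-day cap, so +901 days → 8 December 2013.
Processing Delay Credit: +389 days → 1 January 2015.
Prosecution Delay Deduction: −202 days → 13 June 2014.

2014-06-13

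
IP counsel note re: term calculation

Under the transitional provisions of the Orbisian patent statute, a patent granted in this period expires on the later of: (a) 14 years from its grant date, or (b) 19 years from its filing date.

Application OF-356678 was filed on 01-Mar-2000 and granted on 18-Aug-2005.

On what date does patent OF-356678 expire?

(a) grant + 14 years → 18 August 2019.
(b) filing + 19 years → 1 March 2019.
Later of the two: 18 August 2019.

2019-08-18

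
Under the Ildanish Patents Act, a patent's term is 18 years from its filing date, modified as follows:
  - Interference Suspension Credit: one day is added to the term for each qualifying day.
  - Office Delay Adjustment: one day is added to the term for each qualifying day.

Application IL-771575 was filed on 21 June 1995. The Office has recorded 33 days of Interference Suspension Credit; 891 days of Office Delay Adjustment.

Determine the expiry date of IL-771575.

Base term: filing date + 18 years → 21 June 2013.
Interference Suspension Credit: +33 days → 24 July 2013.
Office Delay Adjustment: +891 days → 1 January 2016.

2016-01-01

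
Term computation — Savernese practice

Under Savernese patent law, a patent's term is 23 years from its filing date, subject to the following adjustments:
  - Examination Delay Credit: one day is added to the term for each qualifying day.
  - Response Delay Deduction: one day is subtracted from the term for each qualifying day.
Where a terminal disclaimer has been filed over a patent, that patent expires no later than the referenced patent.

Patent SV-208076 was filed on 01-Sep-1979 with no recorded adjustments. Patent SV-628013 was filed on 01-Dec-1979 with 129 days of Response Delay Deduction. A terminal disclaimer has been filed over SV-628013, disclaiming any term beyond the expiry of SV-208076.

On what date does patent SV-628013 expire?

Natural term of SV-628013:
  Base: filing + 23 years → 1 December 2002.
  Response Delay Deduction: −129 days → 25 July 2002.
Expiry of referenced patent SV-208076:
  Base: filing + 23 years → 1 September 2002.
Terminal disclaimer: SV-628013 expires on the earlier of 25 July 2002 and 1 September 2002.

July 25, 2002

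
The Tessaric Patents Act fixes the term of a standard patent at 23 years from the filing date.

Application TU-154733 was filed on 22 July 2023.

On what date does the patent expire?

July 22, 2046

Filing date + 23 years → 22 July 2046.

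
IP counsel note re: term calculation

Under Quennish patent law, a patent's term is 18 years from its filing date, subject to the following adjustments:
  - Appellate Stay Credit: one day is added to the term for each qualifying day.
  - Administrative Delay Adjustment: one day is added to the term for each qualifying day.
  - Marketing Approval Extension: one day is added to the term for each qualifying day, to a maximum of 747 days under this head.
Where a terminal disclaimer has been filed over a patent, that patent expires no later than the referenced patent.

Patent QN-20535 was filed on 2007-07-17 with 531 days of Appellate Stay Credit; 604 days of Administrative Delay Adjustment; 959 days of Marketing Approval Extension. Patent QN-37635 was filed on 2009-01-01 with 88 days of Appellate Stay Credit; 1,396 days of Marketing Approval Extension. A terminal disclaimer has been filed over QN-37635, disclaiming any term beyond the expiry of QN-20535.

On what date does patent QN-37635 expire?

Natural term of QN-37635:
  Base: filing + 18 years → 1 January 2027.
  Appellate Stay Credit: +88 days → 30 March 2027.
  Marketing Approval Extension: 1396 days claimed exceeds the 747-day cap, so +747 days → 15 April 2029.
Expiry of referenced patent QN-20535:
  Base: filing + 18 years → 17 July 2025.
  Appellate Stay Credit: +531 days → 30 December 2026.
  Administrative Delay Adjustment: +604 days → 25 August 2028.
  Marketing Approval Extension: 959 days claimed exceeds the 747-day cap, so +747 days → 11 September 2030.
Terminal disclaimer: QN-37635 expires on the earlier of 15 April 2029 and 11 September 2030.

April 15, 2029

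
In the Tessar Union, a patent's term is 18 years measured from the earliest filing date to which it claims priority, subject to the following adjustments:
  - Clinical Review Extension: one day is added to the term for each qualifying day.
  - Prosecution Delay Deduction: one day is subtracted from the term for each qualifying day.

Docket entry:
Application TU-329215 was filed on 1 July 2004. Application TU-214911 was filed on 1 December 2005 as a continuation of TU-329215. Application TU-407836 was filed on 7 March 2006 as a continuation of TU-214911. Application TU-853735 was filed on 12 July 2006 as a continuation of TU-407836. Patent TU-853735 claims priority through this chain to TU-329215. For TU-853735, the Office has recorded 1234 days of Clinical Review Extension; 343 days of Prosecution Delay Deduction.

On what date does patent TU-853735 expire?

December 8, 2024

Earliest priority filing: 1 July 2004.
Base term: 1 July 2004 + 18 years → 1 July 2022.
Clinical Review Extension: +1234 days → 16 November 2025.
Prosecution Delay Deduction: −343 days → 8 December 2024.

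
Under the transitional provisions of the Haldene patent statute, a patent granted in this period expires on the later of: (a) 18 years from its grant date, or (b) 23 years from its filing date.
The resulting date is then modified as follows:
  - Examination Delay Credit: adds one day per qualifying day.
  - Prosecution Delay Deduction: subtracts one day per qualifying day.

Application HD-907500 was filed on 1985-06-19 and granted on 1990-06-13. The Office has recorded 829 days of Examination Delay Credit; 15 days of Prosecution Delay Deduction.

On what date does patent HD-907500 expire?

(a) grant + 18 years → 13 June 2008.
(b) filing + 23 years → 19 June 2008.
Later of the two: 19 June 2008.
Examination Delay Credit: +829 days → 26 September 2010.
Prosecution Delay Deduction: −15 days → 11 September 2010.

2010-09-11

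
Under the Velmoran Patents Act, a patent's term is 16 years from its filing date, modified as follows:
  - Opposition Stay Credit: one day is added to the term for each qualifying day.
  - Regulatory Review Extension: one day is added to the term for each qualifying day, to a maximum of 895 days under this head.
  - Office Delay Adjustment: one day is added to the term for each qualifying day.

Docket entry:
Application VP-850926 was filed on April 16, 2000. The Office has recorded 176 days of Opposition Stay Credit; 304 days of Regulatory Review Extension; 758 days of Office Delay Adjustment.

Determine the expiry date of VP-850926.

Base term: filing date + 16 years → 16 April 2016.
Opposition Stay Credit: +176 days → 9 October 2016.
Regulatory Review Extension: 304 days (within the 895-day cap) → +304 days → 9 August 2017.
Office Delay Adjustment: +758 days → 6 September 2019.

2019-09-06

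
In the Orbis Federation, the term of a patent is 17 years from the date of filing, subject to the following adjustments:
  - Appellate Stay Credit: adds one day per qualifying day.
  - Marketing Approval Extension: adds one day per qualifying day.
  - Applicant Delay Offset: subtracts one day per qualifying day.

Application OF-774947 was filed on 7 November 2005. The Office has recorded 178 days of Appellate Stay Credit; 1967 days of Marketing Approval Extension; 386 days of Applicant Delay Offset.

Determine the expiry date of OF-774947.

September 1, 2027

Base term: filing date + 17 years → 7 November 2022.
Appellate Stay Credit: +178 days → 4 May 2023.
Marketing Approval Extension: +1967 days → 21 September 2028.
Applicant Delay Offset: −386 days → 1 September 2027.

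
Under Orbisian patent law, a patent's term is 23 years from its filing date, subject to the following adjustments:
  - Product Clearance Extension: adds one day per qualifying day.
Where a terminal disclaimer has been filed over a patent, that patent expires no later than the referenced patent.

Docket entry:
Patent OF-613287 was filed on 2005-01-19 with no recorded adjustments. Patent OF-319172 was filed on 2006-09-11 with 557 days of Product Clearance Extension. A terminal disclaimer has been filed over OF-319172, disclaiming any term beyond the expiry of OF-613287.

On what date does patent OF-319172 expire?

January 19, 2028

Natural term of OF-319172:
  Base: filing + 23 years → 11 September 2029.
  Product Clearance Extension: +557 days → 22 March 2031.
Expiry of referenced patent OF-613287:
  Base: filing + 23 years → 19 January 2028.
Terminal disclaimer: OF-319172 expires on the earlier of 22 March 2031 and 19 January 2028.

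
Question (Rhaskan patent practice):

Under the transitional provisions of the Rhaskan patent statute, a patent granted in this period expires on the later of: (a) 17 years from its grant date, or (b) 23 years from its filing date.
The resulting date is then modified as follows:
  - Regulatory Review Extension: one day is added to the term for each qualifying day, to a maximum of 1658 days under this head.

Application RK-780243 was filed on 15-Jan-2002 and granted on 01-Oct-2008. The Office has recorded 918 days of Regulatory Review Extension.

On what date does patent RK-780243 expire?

April 6, 2028

(a) grant + 17 years → 1 October 2025.
(b) filing + 23 years → 15 January 2025.
Later of the two: 1 October 2025.
Regulatory Review Extension: 918 days (within the 1658-day cap) → +918 days → 6 April 2028.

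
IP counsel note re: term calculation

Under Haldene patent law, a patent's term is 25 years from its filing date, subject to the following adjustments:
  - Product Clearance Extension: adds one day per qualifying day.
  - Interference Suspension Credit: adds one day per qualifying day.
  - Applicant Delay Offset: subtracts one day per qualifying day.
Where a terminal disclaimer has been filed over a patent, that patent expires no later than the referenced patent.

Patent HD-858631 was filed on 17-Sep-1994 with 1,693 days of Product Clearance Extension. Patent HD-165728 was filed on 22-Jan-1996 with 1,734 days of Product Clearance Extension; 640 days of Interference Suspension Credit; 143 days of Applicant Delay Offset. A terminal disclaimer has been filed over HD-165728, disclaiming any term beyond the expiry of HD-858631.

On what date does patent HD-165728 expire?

Natural term of HD-165728:
  Base: filing + 25 years → 22 January 2021.
  Product Clearance Extension: +1734 days → 22 October 2025.
  Interference Suspension Credit: +640 days → 24 July 2027.
  Applicant Delay Offset: −143 days → 3 March 2027.
Expiry of referenced patent HD-858631:
  Base: filing + 25 years → 17 September 2019.
  Product Clearance Extension: +1693 days → 6 May 2024.
Terminal disclaimer: HD-165728 expires on the earlier of 3 March 2027 and 6 May 2024.

2024-05-06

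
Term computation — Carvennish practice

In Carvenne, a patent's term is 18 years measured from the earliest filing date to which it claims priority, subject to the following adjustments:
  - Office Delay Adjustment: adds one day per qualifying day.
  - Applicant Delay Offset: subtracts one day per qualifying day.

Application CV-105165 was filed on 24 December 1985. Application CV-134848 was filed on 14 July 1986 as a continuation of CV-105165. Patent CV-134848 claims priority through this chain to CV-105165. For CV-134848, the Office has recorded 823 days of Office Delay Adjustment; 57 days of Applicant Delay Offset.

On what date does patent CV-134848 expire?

Earliest priority filing: 24 December 1985.
Base term: 24 December 1985 + 18 years → 24 December 2003.
Office Delay Adjustment: +823 days → 26 March 2006.
Applicant Delay Offset: −57 days → 28 January 2006.

2006-01-28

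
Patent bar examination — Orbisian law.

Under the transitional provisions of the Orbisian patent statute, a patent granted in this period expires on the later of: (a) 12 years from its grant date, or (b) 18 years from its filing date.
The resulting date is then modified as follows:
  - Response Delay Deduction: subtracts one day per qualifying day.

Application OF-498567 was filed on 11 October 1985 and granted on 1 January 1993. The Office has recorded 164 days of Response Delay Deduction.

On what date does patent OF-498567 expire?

2004-07-21

(a) grant + 12 years → 1 January 2005.
(b) filing + 18 years → 11 October 2003.
Later of the two: 1 January 2005.
Response Delay Deduction: −164 days → 21 July 2004.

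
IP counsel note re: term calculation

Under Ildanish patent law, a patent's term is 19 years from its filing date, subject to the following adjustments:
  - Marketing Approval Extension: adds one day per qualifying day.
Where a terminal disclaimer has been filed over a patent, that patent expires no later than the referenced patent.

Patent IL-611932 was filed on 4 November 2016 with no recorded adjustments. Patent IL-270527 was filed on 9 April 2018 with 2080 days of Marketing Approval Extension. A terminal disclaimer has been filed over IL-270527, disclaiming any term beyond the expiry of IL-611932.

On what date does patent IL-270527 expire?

Natural term of IL-270527:
  Base: filing + 19 years → 9 April 2037.
  Marketing Approval Extension: +2080 days → 19 December 2042.
Expiry of referenced patent IL-611932:
  Base: filing + 19 years → 4 November 2035.
Terminal disclaimer: IL-270527 expires on the earlier of 19 December 2042 and 4 November 2035.

November 4, 2035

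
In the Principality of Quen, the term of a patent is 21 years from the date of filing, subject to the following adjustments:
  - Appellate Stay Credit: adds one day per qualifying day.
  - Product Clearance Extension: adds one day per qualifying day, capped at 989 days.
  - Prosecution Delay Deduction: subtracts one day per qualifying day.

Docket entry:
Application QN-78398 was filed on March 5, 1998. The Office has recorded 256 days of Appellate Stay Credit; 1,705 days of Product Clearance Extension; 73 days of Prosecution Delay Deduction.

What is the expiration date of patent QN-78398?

Base term: filing date + 21 years → 5 March 2019.
Appellate Stay Credit: +256 days → 16 November 2019.
Product Clearance Extension: 1705 days claimed exceeds the 989-day cap, so +989 days → 1 August 2022.
Prosecution Delay Deduction: −73 days → 20 May 2022.

May 20, 2022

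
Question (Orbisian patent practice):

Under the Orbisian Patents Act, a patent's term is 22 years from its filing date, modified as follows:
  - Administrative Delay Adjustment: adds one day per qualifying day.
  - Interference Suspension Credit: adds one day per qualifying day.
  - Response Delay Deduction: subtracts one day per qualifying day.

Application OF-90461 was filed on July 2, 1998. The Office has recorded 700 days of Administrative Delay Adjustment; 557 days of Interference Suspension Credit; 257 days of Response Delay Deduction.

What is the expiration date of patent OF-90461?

March 29, 2023

Base term: filing date + 22 years → 2 July 2020.
Administrative Delay Adjustment: +700 days → 2 June 2022.
Interference Suspension Credit: +557 days → 11 December 2023.
Response Delay Deduction: −257 days → 29 March 2023.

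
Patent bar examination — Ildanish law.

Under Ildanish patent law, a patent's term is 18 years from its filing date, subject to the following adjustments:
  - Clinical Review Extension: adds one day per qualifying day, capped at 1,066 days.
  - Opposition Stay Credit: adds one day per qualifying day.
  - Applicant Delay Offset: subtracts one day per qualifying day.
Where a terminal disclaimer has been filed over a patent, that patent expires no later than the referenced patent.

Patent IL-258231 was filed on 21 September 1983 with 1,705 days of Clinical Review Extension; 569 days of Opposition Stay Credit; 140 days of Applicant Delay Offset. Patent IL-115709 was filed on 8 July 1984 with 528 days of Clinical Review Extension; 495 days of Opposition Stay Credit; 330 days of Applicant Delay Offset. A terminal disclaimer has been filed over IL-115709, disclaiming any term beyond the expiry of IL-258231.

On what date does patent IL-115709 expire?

2004-05-31

Natural term of IL-115709:
  Base: filing + 18 years → 8 July 2002.
  Clinical Review Extension: 528 days (within the 1066-day cap) → +528 days → 18 December 2003.
  Opposition Stay Credit: +495 days → 26 April 2005.
  Applicant Delay Offset: −330 days → 31 May 2004.
Expiry of referenced patent IL-258231:
  Base: filing + 18 years → 21 September 2001.
  Clinical Review Extension: 1705 days claimed exceeds the 1066-day cap, so +1066 days → 22 August 2004.
  Opposition Stay Credit: +569 days → 14 March 2006.
  Applicant Delay Offset: −140 days → 25 October 2005.
Terminal disclaimer: IL-115709 expires on the earlier of 31 May 2004 and 25 October 2005.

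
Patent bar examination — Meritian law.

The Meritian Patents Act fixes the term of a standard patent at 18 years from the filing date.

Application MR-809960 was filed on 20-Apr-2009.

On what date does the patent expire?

April 20, 2027

Filing date + 18 years → 20 April 2027.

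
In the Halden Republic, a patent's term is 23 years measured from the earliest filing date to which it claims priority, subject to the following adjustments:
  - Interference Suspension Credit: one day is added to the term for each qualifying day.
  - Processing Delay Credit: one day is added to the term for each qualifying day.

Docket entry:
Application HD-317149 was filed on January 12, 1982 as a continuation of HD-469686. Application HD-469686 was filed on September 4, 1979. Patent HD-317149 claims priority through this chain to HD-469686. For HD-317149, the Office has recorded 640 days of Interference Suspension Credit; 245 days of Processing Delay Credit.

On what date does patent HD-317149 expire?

February 5, 2005

Earliest priority filing: 4 September 1979.
Base term: 4 September 1979 + 23 years → 4 September 2002.
Interference Suspension Credit: +640 days → 5 June 2004.
Processing Delay Credit: +245 days → 5 February 2005.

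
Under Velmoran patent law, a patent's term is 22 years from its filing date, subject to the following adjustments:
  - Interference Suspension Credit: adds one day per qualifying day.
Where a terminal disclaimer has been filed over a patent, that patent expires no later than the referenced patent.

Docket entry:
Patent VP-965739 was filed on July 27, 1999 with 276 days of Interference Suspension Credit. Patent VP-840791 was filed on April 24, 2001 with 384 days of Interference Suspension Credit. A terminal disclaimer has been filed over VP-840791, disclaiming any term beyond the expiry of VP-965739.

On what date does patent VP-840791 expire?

April 29, 2022

Natural term of VP-840791:
  Base: filing + 22 years → 24 April 2023.
  Interference Suspension Credit: +384 days → 12 May 2024.
Expiry of referenced patent VP-965739:
  Base: filing + 22 years → 27 July 2021.
  Interference Suspension Credit: +276 days → 29 April 2022.
Terminal disclaimer: VP-840791 expires on the earlier of 12 May 2024 and 29 April 2022.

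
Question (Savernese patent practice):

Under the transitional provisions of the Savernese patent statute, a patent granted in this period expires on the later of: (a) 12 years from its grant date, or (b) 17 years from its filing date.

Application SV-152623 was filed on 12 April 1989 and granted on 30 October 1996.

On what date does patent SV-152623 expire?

2008-10-30

(a) grant + 12 years → 30 October 2008.
(b) filing + 17 years → 12 April 2006.
Later of the two: 30 October 2008.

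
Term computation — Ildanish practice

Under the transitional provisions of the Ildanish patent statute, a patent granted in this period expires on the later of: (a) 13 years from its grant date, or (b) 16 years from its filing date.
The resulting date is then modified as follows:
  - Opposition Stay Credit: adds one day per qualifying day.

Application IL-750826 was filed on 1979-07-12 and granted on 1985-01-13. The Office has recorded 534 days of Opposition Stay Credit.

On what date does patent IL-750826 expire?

July 1, 1999

(a) grant + 13 years → 13 January 1998.
(b) filing + 16 years → 12 July 1995.
Later of the two: 13 January 1998.
Opposition Stay Credit: +534 days → 1 July 1999.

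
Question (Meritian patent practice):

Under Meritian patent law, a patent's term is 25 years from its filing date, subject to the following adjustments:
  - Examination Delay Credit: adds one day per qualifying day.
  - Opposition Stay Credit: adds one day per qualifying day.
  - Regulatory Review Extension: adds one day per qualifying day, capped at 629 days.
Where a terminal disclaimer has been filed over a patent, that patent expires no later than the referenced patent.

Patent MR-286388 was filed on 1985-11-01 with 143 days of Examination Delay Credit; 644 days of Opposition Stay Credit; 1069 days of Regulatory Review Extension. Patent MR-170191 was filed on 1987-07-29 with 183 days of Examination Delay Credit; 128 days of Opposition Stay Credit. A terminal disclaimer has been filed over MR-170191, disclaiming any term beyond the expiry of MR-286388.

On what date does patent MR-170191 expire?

Natural term of MR-170191:
  Base: filing + 25 years → 29 July 2012.
  Examination Delay Credit: +183 days → 28 January 2013.
  Opposition Stay Credit: +128 days → 5 June 2013.
Expiry of referenced patent MR-286388:
  Base: filing + 25 years → 1 November 2010.
  Examination Delay Credit: +143 days → 24 March 2011.
  Opposition Stay Credit: +644 days → 27 December 2012.
  Regulatory Review Extension: 1069 days claimed exceeds the 629-day cap, so +629 days → 17 September 2014.
Terminal disclaimer: MR-170191 expires on the earlier of 5 June 2013 and 17 September 2014.

June 5, 2013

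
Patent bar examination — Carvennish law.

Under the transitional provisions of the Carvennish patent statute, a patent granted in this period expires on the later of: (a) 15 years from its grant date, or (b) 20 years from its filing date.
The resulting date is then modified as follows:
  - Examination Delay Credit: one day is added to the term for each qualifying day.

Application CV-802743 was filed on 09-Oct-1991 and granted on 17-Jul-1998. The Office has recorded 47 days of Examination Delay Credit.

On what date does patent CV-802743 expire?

September 2, 2013

(a) grant + 15 years → 17 July 2013.
(b) filing + 20 years → 9 October 2011.
Later of the two: 17 July 2013.
Examination Delay Credit: +47 days → 2 September 2013.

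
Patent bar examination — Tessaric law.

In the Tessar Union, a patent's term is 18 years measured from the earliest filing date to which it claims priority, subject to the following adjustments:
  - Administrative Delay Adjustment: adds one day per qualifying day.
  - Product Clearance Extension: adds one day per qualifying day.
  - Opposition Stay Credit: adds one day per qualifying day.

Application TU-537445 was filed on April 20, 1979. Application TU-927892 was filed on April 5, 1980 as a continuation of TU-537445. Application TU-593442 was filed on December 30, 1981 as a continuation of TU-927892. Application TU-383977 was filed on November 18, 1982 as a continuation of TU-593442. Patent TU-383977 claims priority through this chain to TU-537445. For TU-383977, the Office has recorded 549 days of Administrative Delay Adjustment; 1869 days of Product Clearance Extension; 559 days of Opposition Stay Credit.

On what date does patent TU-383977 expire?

June 14, 2005

Earliest priority filing: 20 April 1979.
Base term: 20 April 1979 + 18 years → 20 April 1997.
Administrative Delay Adjustment: +549 days → 21 October 1998.
Product Clearance Extension: +1869 days → 3 December 2003.
Opposition Stay Credit: +559 days → 14 June 2005.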